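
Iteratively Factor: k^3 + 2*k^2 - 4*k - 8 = (k - 2)*(k^2 + 4*k + 4) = (k - 2)*(k + 2)*(k + 2)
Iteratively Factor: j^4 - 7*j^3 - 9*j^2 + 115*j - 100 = (j - 1)*(j^3 - 6*j^2 - 15*j + 100) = (j - 5)*(j - 1)*(j^2 - j - 20) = (j - 5)^2*(j - 1)*(j + 4)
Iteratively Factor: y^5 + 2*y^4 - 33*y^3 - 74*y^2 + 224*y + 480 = (y + 4)*(y^4 - 2*y^3 - 25*y^2 + 26*y + 120) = (y + 2)*(y + 4)*(y^3 - 4*y^2 - 17*y + 60) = (y - 5)*(y + 2)*(y + 4)*(y^2 + y - 12) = (y - 5)*(y - 3)*(y + 2)*(y + 4)*(y + 4)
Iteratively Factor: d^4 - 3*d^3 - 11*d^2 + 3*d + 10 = (d + 1)*(d^3 - 4*d^2 - 7*d + 10) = (d + 1)*(d + 2)*(d^2 - 6*d + 5) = (d - 1)*(d + 1)*(d + 2)*(d - 5)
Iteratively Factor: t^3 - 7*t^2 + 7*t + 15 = (t - 3)*(t^2 - 4*t - 5) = (t - 3)*(t + 1)*(t - 5)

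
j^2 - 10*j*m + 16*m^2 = (j - 8*m)*(j - 2*m)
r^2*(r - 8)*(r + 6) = r^4 - 2*r^3 - 48*r^2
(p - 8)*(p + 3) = p^2 - 5*p - 24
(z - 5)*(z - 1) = z^2 - 6*z + 5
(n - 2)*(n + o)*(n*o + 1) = n^3*o + n^2*o^2 - 2*n^2*o + n^2 - 2*n*o^2 + n*o - 2*n - 2*o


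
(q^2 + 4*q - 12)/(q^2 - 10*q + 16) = (q + 6)/(q - 8)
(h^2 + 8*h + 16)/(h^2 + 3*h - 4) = (h + 4)/(h - 1)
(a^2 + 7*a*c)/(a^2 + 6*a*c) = (a + 7*c)/(a + 6*c)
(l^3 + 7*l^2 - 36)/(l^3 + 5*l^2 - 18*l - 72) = (l - 2)/(l - 4)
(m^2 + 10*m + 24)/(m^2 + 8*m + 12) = (m + 4)/(m + 2)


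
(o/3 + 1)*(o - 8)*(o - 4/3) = o^3/3 - 19*o^2/9 - 52*o/9 + 32/3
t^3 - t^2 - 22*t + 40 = (t - 4)*(t - 2)*(t + 5)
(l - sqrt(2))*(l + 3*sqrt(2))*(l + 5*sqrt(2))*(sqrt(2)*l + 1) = sqrt(2)*l^4 + 15*l^3 + 21*sqrt(2)*l^2 - 46*l - 30*sqrt(2)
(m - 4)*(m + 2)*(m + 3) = m^3 + m^2 - 14*m - 24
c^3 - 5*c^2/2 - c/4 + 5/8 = (c - 5/2)*(c - 1/2)*(c + 1/2)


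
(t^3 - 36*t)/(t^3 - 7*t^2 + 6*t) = (t + 6)/(t - 1)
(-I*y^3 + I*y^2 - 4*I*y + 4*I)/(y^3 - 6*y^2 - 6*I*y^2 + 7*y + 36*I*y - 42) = I*(-y^3 + y^2 - 4*y + 4)/(y^3 - 6*y^2*(1 + I) + y*(7 + 36*I) - 42)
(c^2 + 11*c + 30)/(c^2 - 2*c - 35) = (c + 6)/(c - 7)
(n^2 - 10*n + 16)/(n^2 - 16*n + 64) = (n - 2)/(n - 8)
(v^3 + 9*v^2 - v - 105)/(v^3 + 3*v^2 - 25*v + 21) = (v + 5)/(v - 1)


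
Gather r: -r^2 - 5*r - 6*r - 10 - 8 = -r^2 - 11*r - 18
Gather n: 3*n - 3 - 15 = 3*n - 18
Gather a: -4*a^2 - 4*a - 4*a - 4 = -4*a^2 - 8*a - 4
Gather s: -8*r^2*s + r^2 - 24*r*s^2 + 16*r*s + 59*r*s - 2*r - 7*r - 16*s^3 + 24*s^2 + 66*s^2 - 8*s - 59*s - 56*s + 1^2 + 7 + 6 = r^2 - 9*r - 16*s^3 + s^2*(90 - 24*r) + s*(-8*r^2 + 75*r - 123) + 14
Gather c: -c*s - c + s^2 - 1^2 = c*(-s - 1) + s^2 - 1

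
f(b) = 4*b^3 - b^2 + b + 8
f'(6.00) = 421.00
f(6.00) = 842.00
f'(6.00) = 421.00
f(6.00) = 842.00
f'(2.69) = 82.45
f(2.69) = 81.31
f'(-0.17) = 1.69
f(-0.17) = 7.78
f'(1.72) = 33.06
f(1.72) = 27.12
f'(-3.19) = 129.49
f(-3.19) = -135.21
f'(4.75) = 262.25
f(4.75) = 418.88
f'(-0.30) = 2.68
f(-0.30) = 7.50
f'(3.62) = 151.01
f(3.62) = 188.27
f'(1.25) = 17.25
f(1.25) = 15.50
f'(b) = 12*b^2 - 2*b + 1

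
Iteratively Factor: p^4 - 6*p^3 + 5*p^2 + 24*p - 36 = (p - 3)*(p^3 - 3*p^2 - 4*p + 12) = (p - 3)*(p - 2)*(p^2 - p - 6) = (p - 3)*(p - 2)*(p + 2)*(p - 3)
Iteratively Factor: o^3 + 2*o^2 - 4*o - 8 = (o - 2)*(o^2 + 4*o + 4) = (o - 2)*(o + 2)*(o + 2)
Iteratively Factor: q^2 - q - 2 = (q + 1)*(q - 2)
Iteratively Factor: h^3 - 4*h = (h)*(h^2 - 4) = h*(h - 2)*(h + 2)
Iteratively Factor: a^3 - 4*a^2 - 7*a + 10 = (a - 1)*(a^2 - 3*a - 10) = (a - 5)*(a - 1)*(a + 2)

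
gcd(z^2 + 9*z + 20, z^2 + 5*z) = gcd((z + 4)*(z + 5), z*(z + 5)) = z + 5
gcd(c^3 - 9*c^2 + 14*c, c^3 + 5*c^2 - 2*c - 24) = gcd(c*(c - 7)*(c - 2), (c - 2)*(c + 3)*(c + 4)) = c - 2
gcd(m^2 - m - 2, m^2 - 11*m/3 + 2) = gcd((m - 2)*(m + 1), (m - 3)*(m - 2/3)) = 1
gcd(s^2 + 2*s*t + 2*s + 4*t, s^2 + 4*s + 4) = s + 2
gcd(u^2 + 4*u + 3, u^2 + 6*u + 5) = u + 1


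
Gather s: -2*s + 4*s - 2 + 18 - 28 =2*s - 12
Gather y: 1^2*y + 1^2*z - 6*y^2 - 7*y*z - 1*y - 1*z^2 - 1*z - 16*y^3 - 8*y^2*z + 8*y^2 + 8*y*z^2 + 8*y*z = -16*y^3 + y^2*(2 - 8*z) + y*(8*z^2 + z) - z^2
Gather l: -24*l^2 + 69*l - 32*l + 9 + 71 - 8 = -24*l^2 + 37*l + 72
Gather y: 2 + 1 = 3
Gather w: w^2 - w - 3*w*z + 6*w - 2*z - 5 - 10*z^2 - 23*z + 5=w^2 + w*(5 - 3*z) - 10*z^2 - 25*z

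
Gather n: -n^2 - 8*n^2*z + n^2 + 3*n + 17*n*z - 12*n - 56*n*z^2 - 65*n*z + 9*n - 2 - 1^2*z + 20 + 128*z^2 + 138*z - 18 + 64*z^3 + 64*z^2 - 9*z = -8*n^2*z + n*(-56*z^2 - 48*z) + 64*z^3 + 192*z^2 + 128*z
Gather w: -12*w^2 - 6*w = -12*w^2 - 6*w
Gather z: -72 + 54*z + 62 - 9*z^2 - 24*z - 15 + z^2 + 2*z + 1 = -8*z^2 + 32*z - 24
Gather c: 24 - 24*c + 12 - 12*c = 36 - 36*c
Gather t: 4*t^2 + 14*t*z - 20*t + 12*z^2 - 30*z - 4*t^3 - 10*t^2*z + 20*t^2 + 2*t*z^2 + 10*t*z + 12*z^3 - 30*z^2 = -4*t^3 + t^2*(24 - 10*z) + t*(2*z^2 + 24*z - 20) + 12*z^3 - 18*z^2 - 30*z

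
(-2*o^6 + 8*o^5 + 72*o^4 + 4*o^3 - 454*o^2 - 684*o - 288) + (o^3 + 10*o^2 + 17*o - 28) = -2*o^6 + 8*o^5 + 72*o^4 + 5*o^3 - 444*o^2 - 667*o - 316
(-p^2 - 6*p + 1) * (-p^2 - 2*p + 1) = p^4 + 8*p^3 + 10*p^2 - 8*p + 1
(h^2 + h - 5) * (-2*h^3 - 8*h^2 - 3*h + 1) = -2*h^5 - 10*h^4 - h^3 + 38*h^2 + 16*h - 5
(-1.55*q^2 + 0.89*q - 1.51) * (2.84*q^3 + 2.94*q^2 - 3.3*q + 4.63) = -4.402*q^5 - 2.0294*q^4 + 3.4432*q^3 - 14.5529*q^2 + 9.1037*q - 6.9913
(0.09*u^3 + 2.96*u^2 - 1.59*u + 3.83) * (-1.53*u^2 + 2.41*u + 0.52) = -0.1377*u^5 - 4.3119*u^4 + 9.6131*u^3 - 8.1526*u^2 + 8.4035*u + 1.9916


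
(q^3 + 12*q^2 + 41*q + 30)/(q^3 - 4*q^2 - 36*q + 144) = (q^2 + 6*q + 5)/(q^2 - 10*q + 24)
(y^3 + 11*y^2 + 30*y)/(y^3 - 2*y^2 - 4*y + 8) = y*(y^2 + 11*y + 30)/(y^3 - 2*y^2 - 4*y + 8)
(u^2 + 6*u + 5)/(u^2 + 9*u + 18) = (u^2 + 6*u + 5)/(u^2 + 9*u + 18)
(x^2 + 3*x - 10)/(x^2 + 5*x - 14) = (x + 5)/(x + 7)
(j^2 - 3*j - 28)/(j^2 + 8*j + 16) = (j - 7)/(j + 4)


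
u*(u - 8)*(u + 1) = u^3 - 7*u^2 - 8*u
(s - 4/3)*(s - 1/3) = s^2 - 5*s/3 + 4/9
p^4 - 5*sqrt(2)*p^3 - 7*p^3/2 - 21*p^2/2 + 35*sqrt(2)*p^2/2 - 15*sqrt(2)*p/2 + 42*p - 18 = (p - 3)*(p - 1/2)*(p - 6*sqrt(2))*(p + sqrt(2))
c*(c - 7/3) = c^2 - 7*c/3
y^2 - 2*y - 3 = (y - 3)*(y + 1)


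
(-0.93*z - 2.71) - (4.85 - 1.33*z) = 0.4*z - 7.56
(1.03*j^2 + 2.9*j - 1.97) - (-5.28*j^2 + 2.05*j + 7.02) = 6.31*j^2 + 0.85*j - 8.99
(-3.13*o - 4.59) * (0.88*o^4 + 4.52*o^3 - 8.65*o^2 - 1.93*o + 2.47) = -2.7544*o^5 - 18.1868*o^4 + 6.3277*o^3 + 45.7444*o^2 + 1.1276*o - 11.3373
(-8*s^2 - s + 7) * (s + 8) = -8*s^3 - 65*s^2 - s + 56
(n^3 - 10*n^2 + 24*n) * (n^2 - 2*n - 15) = n^5 - 12*n^4 + 29*n^3 + 102*n^2 - 360*n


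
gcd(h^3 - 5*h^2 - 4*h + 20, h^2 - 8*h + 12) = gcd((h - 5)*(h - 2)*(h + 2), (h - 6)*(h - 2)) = h - 2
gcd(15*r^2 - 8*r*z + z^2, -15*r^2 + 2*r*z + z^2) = -3*r + z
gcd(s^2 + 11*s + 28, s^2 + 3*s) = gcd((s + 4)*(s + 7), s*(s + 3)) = 1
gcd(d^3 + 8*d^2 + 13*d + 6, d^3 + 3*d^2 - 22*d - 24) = d^2 + 7*d + 6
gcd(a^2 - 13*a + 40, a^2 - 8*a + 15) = a - 5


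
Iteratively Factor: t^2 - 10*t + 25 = (t - 5)*(t - 5)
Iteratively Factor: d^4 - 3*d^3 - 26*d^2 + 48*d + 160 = (d - 5)*(d^3 + 2*d^2 - 16*d - 32) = (d - 5)*(d + 4)*(d^2 - 2*d - 8) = (d - 5)*(d - 4)*(d + 4)*(d + 2)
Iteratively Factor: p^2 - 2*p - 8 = (p - 4)*(p + 2)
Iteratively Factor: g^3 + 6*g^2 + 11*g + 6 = (g + 2)*(g^2 + 4*g + 3) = (g + 1)*(g + 2)*(g + 3)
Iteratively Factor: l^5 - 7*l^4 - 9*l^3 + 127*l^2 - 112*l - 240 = (l + 4)*(l^4 - 11*l^3 + 35*l^2 - 13*l - 60) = (l - 5)*(l + 4)*(l^3 - 6*l^2 + 5*l + 12) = (l - 5)*(l - 3)*(l + 4)*(l^2 - 3*l - 4) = (l - 5)*(l - 3)*(l + 1)*(l + 4)*(l - 4)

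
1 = 1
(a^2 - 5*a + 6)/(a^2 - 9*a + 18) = (a - 2)/(a - 6)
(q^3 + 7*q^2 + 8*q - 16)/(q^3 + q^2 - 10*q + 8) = (q + 4)/(q - 2)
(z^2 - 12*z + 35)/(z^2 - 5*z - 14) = (z - 5)/(z + 2)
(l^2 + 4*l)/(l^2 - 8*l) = (l + 4)/(l - 8)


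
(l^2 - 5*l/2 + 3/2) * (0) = 0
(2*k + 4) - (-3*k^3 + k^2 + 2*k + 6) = 3*k^3 - k^2 - 2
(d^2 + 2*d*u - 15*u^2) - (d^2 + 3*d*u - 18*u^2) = -d*u + 3*u^2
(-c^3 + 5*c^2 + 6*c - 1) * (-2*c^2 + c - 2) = 2*c^5 - 11*c^4 - 5*c^3 - 2*c^2 - 13*c + 2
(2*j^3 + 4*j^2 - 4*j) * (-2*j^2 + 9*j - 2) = -4*j^5 + 10*j^4 + 40*j^3 - 44*j^2 + 8*j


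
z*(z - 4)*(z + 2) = z^3 - 2*z^2 - 8*z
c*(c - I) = c^2 - I*c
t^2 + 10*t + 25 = (t + 5)^2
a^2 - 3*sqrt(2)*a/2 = a*(a - 3*sqrt(2)/2)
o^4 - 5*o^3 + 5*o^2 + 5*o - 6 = (o - 3)*(o - 2)*(o - 1)*(o + 1)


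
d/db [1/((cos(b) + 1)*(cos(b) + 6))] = (2*cos(b) + 7)*sin(b)/((cos(b) + 1)^2*(cos(b) + 6)^2)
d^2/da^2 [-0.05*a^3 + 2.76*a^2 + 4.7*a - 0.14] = 5.52 - 0.3*a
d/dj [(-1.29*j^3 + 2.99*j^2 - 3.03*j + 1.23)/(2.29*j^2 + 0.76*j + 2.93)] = (-2.9541*j^4 - 1.9608*j^3 - 2.128*j^2 + 11.888*j - 9.8127)/(5.2441*j^4 + 3.4808*j^3 + 13.997*j^2 + 4.4536*j + 8.5849)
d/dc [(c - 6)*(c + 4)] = 2*c - 2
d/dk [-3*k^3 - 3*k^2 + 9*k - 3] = -9*k^2 - 6*k + 9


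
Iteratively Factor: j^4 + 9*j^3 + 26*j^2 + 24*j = (j + 3)*(j^3 + 6*j^2 + 8*j) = j*(j + 3)*(j^2 + 6*j + 8) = j*(j + 2)*(j + 3)*(j + 4)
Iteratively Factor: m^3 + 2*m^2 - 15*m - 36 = (m - 4)*(m^2 + 6*m + 9) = (m - 4)*(m + 3)*(m + 3)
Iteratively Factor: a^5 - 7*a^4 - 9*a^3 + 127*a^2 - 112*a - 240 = (a - 3)*(a^4 - 4*a^3 - 21*a^2 + 64*a + 80) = (a - 4)*(a - 3)*(a^3 - 21*a - 20) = (a - 5)*(a - 4)*(a - 3)*(a^2 + 5*a + 4) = (a - 5)*(a - 4)*(a - 3)*(a + 4)*(a + 1)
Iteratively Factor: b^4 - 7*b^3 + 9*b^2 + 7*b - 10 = (b - 2)*(b^3 - 5*b^2 - b + 5) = (b - 5)*(b - 2)*(b^2 - 1) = (b - 5)*(b - 2)*(b + 1)*(b - 1)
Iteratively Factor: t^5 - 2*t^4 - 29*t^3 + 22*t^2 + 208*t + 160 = (t + 1)*(t^4 - 3*t^3 - 26*t^2 + 48*t + 160) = (t - 5)*(t + 1)*(t^3 + 2*t^2 - 16*t - 32) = (t - 5)*(t + 1)*(t + 2)*(t^2 - 16) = (t - 5)*(t - 4)*(t + 1)*(t + 2)*(t + 4)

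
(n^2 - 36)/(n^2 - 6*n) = (n + 6)/n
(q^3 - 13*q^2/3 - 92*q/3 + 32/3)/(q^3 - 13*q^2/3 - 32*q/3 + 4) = (q^2 - 4*q - 32)/(q^2 - 4*q - 12)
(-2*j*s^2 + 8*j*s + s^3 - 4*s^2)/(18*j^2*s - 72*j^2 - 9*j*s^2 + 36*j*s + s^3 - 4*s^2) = s*(-2*j + s)/(18*j^2 - 9*j*s + s^2)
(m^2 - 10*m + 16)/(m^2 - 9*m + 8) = (m - 2)/(m - 1)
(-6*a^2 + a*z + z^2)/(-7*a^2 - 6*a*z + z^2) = (6*a^2 - a*z - z^2)/(7*a^2 + 6*a*z - z^2)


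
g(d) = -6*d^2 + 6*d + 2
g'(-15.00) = 186.00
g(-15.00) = -1438.00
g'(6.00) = -66.00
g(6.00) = -178.00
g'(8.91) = -100.92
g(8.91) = -420.87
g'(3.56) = -36.72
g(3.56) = -52.68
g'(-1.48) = 23.76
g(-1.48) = -20.02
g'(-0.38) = 10.56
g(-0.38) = -1.15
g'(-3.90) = 52.80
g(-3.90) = -112.66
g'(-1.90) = 28.80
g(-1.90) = -31.06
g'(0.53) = -0.36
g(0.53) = 3.49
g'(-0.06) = 6.72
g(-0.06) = 1.62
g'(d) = 6 - 12*d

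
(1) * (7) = 7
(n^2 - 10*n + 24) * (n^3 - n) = n^5 - 10*n^4 + 23*n^3 + 10*n^2 - 24*n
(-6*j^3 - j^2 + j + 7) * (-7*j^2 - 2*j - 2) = 42*j^5 + 19*j^4 + 7*j^3 - 49*j^2 - 16*j - 14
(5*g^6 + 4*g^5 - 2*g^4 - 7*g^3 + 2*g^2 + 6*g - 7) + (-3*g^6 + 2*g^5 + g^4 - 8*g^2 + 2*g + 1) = 2*g^6 + 6*g^5 - g^4 - 7*g^3 - 6*g^2 + 8*g - 6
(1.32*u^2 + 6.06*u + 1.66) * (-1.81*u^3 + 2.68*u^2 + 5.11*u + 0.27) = -2.3892*u^5 - 7.431*u^4 + 19.9814*u^3 + 35.7718*u^2 + 10.1188*u + 0.4482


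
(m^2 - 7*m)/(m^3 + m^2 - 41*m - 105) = m/(m^2 + 8*m + 15)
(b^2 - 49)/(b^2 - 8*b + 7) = (b + 7)/(b - 1)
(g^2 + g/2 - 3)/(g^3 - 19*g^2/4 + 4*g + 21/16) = 8*(g + 2)/(8*g^2 - 26*g - 7)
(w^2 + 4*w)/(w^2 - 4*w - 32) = w/(w - 8)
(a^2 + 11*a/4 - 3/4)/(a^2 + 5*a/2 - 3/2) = (4*a - 1)/(2*(2*a - 1))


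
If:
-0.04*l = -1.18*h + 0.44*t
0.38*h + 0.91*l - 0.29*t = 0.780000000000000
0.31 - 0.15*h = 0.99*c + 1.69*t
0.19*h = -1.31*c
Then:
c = -0.01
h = 0.10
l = 0.87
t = 0.18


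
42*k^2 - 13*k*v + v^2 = (-7*k + v)*(-6*k + v)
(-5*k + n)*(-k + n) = 5*k^2 - 6*k*n + n^2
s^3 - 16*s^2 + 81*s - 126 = (s - 7)*(s - 6)*(s - 3)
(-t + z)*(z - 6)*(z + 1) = -t*z^2 + 5*t*z + 6*t + z^3 - 5*z^2 - 6*z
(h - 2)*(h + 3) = h^2 + h - 6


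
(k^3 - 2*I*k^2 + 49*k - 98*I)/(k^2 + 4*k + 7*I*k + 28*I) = (k^2 - 9*I*k - 14)/(k + 4)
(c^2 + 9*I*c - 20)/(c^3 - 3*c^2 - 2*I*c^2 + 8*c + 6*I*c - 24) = (c^2 + 9*I*c - 20)/(c^3 + c^2*(-3 - 2*I) + c*(8 + 6*I) - 24)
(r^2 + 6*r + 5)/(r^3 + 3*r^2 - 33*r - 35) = (r + 5)/(r^2 + 2*r - 35)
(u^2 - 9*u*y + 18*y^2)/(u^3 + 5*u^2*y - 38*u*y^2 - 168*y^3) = (u - 3*y)/(u^2 + 11*u*y + 28*y^2)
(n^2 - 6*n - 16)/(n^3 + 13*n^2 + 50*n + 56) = (n - 8)/(n^2 + 11*n + 28)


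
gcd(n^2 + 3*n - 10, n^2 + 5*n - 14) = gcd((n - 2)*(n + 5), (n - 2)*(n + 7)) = n - 2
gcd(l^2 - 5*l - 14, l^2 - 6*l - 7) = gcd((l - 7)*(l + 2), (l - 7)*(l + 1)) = l - 7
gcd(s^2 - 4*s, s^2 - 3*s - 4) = s - 4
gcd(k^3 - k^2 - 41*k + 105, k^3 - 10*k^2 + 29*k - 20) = k - 5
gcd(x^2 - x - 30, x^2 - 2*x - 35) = x + 5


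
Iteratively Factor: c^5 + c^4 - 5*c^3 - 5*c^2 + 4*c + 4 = (c + 1)*(c^4 - 5*c^2 + 4) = (c - 1)*(c + 1)*(c^3 + c^2 - 4*c - 4) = (c - 2)*(c - 1)*(c + 1)*(c^2 + 3*c + 2) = (c - 2)*(c - 1)*(c + 1)*(c + 2)*(c + 1)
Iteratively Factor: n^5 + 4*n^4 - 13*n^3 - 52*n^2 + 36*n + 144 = (n + 2)*(n^4 + 2*n^3 - 17*n^2 - 18*n + 72) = (n + 2)*(n + 4)*(n^3 - 2*n^2 - 9*n + 18) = (n + 2)*(n + 3)*(n + 4)*(n^2 - 5*n + 6) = (n - 3)*(n + 2)*(n + 3)*(n + 4)*(n - 2)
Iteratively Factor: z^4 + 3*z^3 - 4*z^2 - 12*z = (z)*(z^3 + 3*z^2 - 4*z - 12) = z*(z + 2)*(z^2 + z - 6) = z*(z + 2)*(z + 3)*(z - 2)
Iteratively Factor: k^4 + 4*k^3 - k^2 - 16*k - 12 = (k + 2)*(k^3 + 2*k^2 - 5*k - 6) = (k + 2)*(k + 3)*(k^2 - k - 2) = (k + 1)*(k + 2)*(k + 3)*(k - 2)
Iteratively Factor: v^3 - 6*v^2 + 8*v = (v - 2)*(v^2 - 4*v) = v*(v - 2)*(v - 4)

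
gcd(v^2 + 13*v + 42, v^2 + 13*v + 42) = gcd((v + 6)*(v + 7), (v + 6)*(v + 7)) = v^2 + 13*v + 42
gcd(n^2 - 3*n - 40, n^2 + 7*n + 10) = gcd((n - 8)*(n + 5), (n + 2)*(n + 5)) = n + 5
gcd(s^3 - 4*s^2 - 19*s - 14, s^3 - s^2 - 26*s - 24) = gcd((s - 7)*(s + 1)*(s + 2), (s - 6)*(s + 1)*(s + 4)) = s + 1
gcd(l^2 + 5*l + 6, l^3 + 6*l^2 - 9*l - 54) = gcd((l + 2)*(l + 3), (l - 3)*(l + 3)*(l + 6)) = l + 3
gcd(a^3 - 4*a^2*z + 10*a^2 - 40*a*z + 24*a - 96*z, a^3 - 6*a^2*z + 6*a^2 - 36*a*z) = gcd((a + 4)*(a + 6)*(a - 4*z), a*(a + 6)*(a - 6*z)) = a + 6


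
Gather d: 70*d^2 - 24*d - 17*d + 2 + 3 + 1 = 70*d^2 - 41*d + 6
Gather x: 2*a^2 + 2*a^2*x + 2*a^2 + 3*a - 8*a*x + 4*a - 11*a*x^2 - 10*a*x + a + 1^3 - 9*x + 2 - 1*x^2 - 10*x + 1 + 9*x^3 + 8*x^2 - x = 4*a^2 + 8*a + 9*x^3 + x^2*(7 - 11*a) + x*(2*a^2 - 18*a - 20) + 4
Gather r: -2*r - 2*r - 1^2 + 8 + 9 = 16 - 4*r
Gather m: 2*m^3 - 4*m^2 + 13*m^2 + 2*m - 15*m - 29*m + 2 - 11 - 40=2*m^3 + 9*m^2 - 42*m - 49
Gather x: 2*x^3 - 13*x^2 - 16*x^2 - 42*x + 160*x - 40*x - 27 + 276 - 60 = 2*x^3 - 29*x^2 + 78*x + 189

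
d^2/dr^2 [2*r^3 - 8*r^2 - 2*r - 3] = 12*r - 16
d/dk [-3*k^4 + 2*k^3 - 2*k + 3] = -12*k^3 + 6*k^2 - 2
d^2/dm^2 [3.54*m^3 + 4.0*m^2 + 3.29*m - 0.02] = 21.24*m + 8.0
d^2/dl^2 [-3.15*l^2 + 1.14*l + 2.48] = -6.30000000000000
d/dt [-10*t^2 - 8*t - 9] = -20*t - 8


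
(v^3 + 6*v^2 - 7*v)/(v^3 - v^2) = (v + 7)/v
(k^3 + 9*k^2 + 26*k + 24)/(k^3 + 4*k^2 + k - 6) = (k + 4)/(k - 1)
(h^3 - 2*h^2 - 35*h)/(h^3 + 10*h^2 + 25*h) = (h - 7)/(h + 5)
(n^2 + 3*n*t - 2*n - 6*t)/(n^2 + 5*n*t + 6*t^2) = (n - 2)/(n + 2*t)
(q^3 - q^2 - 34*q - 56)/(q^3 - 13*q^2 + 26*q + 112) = (q + 4)/(q - 8)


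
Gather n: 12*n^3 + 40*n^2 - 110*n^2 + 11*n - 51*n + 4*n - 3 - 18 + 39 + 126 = 12*n^3 - 70*n^2 - 36*n + 144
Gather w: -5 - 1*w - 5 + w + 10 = 0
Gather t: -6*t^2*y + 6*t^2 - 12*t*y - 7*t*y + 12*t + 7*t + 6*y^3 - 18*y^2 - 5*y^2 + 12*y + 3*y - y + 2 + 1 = t^2*(6 - 6*y) + t*(19 - 19*y) + 6*y^3 - 23*y^2 + 14*y + 3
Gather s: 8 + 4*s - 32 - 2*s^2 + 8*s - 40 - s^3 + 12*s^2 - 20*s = -s^3 + 10*s^2 - 8*s - 64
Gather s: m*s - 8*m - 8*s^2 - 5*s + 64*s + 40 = -8*m - 8*s^2 + s*(m + 59) + 40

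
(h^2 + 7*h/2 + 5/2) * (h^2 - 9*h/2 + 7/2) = h^4 - h^3 - 39*h^2/4 + h + 35/4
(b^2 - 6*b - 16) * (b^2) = b^4 - 6*b^3 - 16*b^2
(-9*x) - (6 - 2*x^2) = 2*x^2 - 9*x - 6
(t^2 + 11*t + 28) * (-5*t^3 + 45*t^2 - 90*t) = -5*t^5 - 10*t^4 + 265*t^3 + 270*t^2 - 2520*t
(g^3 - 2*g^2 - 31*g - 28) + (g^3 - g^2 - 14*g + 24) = 2*g^3 - 3*g^2 - 45*g - 4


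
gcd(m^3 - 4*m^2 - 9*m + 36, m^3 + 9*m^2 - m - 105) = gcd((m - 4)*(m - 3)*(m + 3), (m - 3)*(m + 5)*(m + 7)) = m - 3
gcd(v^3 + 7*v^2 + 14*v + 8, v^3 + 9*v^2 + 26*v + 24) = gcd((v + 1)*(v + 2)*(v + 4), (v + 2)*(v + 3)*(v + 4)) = v^2 + 6*v + 8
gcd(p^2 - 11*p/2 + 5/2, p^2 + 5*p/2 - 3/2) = p - 1/2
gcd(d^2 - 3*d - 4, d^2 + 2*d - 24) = d - 4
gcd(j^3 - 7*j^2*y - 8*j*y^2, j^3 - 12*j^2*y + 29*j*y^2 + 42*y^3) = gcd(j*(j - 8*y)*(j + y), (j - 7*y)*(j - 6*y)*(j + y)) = j + y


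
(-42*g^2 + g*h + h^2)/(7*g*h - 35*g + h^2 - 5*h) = (-6*g + h)/(h - 5)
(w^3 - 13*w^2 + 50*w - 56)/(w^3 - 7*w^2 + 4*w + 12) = (w^2 - 11*w + 28)/(w^2 - 5*w - 6)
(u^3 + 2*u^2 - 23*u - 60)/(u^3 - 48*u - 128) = (u^2 - 2*u - 15)/(u^2 - 4*u - 32)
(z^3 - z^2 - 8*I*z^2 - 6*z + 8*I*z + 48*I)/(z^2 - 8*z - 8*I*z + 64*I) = (z^2 - z - 6)/(z - 8)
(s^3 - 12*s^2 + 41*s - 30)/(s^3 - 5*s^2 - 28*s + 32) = (s^2 - 11*s + 30)/(s^2 - 4*s - 32)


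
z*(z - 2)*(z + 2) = z^3 - 4*z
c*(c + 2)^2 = c^3 + 4*c^2 + 4*c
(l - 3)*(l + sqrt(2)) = l^2 - 3*l + sqrt(2)*l - 3*sqrt(2)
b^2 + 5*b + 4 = (b + 1)*(b + 4)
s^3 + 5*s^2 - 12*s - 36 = (s - 3)*(s + 2)*(s + 6)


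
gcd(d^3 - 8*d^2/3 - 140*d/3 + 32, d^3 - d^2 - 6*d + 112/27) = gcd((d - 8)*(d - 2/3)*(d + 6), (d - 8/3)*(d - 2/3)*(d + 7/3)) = d - 2/3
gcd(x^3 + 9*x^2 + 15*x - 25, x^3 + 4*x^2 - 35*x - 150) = x^2 + 10*x + 25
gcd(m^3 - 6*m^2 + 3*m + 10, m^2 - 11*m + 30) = m - 5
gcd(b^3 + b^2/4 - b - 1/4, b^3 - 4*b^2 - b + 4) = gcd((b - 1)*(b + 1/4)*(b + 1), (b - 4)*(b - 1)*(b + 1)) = b^2 - 1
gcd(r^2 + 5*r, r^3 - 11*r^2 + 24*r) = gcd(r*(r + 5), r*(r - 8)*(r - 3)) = r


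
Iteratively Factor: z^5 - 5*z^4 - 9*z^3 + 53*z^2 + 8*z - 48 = (z - 1)*(z^4 - 4*z^3 - 13*z^2 + 40*z + 48) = (z - 1)*(z + 3)*(z^3 - 7*z^2 + 8*z + 16) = (z - 1)*(z + 1)*(z + 3)*(z^2 - 8*z + 16) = (z - 4)*(z - 1)*(z + 1)*(z + 3)*(z - 4)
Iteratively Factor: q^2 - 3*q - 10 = (q + 2)*(q - 5)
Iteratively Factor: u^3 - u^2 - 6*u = (u)*(u^2 - u - 6) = u*(u + 2)*(u - 3)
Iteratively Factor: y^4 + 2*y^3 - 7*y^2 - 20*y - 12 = (y + 1)*(y^3 + y^2 - 8*y - 12) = (y + 1)*(y + 2)*(y^2 - y - 6) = (y - 3)*(y + 1)*(y + 2)*(y + 2)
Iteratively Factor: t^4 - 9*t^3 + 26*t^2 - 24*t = (t)*(t^3 - 9*t^2 + 26*t - 24) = t*(t - 4)*(t^2 - 5*t + 6) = t*(t - 4)*(t - 3)*(t - 2)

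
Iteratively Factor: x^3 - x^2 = (x)*(x^2 - x) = x^2*(x - 1)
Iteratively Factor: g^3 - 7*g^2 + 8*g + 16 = (g - 4)*(g^2 - 3*g - 4) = (g - 4)^2*(g + 1)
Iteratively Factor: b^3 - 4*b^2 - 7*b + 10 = (b + 2)*(b^2 - 6*b + 5) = (b - 1)*(b + 2)*(b - 5)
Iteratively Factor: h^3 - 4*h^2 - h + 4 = (h - 4)*(h^2 - 1) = (h - 4)*(h - 1)*(h + 1)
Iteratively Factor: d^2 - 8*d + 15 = (d - 3)*(d - 5)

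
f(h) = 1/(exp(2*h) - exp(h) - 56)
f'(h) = (-2*exp(2*h) + exp(h))/(exp(2*h) - exp(h) - 56)^2 = (1 - 2*exp(h))*exp(h)/(-exp(2*h) + exp(h) + 56)^2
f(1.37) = -0.02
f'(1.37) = -0.01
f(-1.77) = -0.02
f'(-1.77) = 0.00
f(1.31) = -0.02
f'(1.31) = -0.01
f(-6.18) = -0.02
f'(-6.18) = 0.00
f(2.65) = 0.01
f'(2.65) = -0.02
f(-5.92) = -0.02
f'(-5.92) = 0.00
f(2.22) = 0.05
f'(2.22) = -0.42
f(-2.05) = -0.02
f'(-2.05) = 0.00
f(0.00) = -0.02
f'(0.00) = 0.00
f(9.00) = 0.00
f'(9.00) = 0.00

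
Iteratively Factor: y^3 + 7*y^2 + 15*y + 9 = (y + 3)*(y^2 + 4*y + 3) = (y + 1)*(y + 3)*(y + 3)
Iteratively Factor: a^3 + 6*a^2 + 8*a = (a + 2)*(a^2 + 4*a) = (a + 2)*(a + 4)*(a)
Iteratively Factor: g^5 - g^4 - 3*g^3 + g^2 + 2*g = (g - 2)*(g^4 + g^3 - g^2 - g) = (g - 2)*(g + 1)*(g^3 - g) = (g - 2)*(g + 1)^2*(g^2 - g) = g*(g - 2)*(g + 1)^2*(g - 1)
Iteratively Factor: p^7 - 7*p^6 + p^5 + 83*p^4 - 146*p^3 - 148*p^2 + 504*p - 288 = (p - 4)*(p^6 - 3*p^5 - 11*p^4 + 39*p^3 + 10*p^2 - 108*p + 72) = (p - 4)*(p - 3)*(p^5 - 11*p^3 + 6*p^2 + 28*p - 24) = (p - 4)*(p - 3)*(p + 2)*(p^4 - 2*p^3 - 7*p^2 + 20*p - 12) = (p - 4)*(p - 3)*(p + 2)*(p + 3)*(p^3 - 5*p^2 + 8*p - 4) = (p - 4)*(p - 3)*(p - 1)*(p + 2)*(p + 3)*(p^2 - 4*p + 4) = (p - 4)*(p - 3)*(p - 2)*(p - 1)*(p + 2)*(p + 3)*(p - 2)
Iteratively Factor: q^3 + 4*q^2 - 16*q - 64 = (q + 4)*(q^2 - 16) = (q + 4)^2*(q - 4)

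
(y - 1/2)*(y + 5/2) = y^2 + 2*y - 5/4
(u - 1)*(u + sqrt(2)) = u^2 - u + sqrt(2)*u - sqrt(2)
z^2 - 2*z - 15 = (z - 5)*(z + 3)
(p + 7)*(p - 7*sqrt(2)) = p^2 - 7*sqrt(2)*p + 7*p - 49*sqrt(2)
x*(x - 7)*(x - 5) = x^3 - 12*x^2 + 35*x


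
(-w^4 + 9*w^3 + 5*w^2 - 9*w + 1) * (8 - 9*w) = 9*w^5 - 89*w^4 + 27*w^3 + 121*w^2 - 81*w + 8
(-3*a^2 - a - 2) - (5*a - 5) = -3*a^2 - 6*a + 3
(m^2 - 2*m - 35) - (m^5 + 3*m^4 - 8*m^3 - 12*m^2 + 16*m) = -m^5 - 3*m^4 + 8*m^3 + 13*m^2 - 18*m - 35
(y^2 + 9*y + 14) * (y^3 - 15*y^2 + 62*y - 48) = y^5 - 6*y^4 - 59*y^3 + 300*y^2 + 436*y - 672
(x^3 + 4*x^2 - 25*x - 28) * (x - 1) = x^4 + 3*x^3 - 29*x^2 - 3*x + 28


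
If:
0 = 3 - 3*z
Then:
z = 1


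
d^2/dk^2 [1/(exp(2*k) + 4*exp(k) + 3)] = 4*(-(exp(k) + 1)*(exp(2*k) + 4*exp(k) + 3) + 2*(exp(k) + 2)^2*exp(k))*exp(k)/(exp(2*k) + 4*exp(k) + 3)^3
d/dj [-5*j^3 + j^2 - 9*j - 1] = -15*j^2 + 2*j - 9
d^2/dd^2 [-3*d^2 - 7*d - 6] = -6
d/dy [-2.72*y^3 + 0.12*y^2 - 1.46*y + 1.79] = -8.16*y^2 + 0.24*y - 1.46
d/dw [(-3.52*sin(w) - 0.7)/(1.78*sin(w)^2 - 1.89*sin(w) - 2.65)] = (6.2656*sin(w)^2 + 2.492*sin(w) + 8.005)*cos(w)/(3.1684*sin(w)^4 - 6.7284*sin(w)^3 - 5.8619*sin(w)^2 + 10.017*sin(w) + 7.0225)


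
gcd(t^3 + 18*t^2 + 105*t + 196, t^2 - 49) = t + 7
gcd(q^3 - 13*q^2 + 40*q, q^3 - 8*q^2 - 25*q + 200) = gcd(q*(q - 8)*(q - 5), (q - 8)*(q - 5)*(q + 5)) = q^2 - 13*q + 40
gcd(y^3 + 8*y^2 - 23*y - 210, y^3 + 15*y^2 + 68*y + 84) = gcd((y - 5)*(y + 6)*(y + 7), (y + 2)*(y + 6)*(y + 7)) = y^2 + 13*y + 42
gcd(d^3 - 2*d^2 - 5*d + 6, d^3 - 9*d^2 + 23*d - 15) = d^2 - 4*d + 3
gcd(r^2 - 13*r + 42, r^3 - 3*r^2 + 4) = 1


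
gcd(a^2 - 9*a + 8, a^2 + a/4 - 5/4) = a - 1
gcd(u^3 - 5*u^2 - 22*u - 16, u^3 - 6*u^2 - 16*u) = u^2 - 6*u - 16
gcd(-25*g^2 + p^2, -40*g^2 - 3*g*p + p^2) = 5*g + p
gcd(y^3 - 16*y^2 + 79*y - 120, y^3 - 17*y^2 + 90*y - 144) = y^2 - 11*y + 24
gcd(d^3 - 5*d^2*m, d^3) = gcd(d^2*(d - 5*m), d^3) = d^2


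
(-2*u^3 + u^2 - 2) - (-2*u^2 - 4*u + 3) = -2*u^3 + 3*u^2 + 4*u - 5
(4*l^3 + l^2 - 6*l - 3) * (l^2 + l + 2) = 4*l^5 + 5*l^4 + 3*l^3 - 7*l^2 - 15*l - 6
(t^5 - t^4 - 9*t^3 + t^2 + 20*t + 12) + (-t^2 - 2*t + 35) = t^5 - t^4 - 9*t^3 + 18*t + 47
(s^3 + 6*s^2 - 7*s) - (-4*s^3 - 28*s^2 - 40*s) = 5*s^3 + 34*s^2 + 33*s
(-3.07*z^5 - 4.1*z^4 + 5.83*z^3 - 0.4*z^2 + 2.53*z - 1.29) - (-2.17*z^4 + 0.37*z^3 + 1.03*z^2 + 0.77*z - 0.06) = -3.07*z^5 - 1.93*z^4 + 5.46*z^3 - 1.43*z^2 + 1.76*z - 1.23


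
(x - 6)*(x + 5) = x^2 - x - 30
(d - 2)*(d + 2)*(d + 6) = d^3 + 6*d^2 - 4*d - 24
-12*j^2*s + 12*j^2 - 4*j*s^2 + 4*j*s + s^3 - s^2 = (-6*j + s)*(2*j + s)*(s - 1)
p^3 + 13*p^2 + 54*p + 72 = (p + 3)*(p + 4)*(p + 6)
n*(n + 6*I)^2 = n^3 + 12*I*n^2 - 36*n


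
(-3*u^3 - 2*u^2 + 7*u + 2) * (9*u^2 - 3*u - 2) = -27*u^5 - 9*u^4 + 75*u^3 + u^2 - 20*u - 4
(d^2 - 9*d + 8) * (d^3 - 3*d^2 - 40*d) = d^5 - 12*d^4 - 5*d^3 + 336*d^2 - 320*d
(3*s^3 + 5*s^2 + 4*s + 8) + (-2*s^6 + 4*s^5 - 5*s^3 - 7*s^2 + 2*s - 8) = -2*s^6 + 4*s^5 - 2*s^3 - 2*s^2 + 6*s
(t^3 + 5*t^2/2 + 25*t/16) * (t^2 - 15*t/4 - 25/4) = t^5 - 5*t^4/4 - 225*t^3/16 - 1375*t^2/64 - 625*t/64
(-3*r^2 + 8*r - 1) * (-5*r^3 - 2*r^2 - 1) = 15*r^5 - 34*r^4 - 11*r^3 + 5*r^2 - 8*r + 1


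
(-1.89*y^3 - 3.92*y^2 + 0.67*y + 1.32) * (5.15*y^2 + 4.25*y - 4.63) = -9.7335*y^5 - 28.2205*y^4 - 4.4588*y^3 + 27.7951*y^2 + 2.5079*y - 6.1116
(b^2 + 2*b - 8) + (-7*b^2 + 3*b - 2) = -6*b^2 + 5*b - 10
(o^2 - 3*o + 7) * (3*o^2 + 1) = 3*o^4 - 9*o^3 + 22*o^2 - 3*o + 7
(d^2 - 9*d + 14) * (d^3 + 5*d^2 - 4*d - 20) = d^5 - 4*d^4 - 35*d^3 + 86*d^2 + 124*d - 280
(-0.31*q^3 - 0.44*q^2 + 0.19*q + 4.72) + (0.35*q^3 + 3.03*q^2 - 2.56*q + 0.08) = 0.04*q^3 + 2.59*q^2 - 2.37*q + 4.8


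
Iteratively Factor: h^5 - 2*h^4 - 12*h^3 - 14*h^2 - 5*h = (h + 1)*(h^4 - 3*h^3 - 9*h^2 - 5*h) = (h - 5)*(h + 1)*(h^3 + 2*h^2 + h) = h*(h - 5)*(h + 1)*(h^2 + 2*h + 1) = h*(h - 5)*(h + 1)^2*(h + 1)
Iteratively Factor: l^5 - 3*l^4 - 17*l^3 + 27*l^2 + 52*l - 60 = (l - 5)*(l^4 + 2*l^3 - 7*l^2 - 8*l + 12) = (l - 5)*(l - 1)*(l^3 + 3*l^2 - 4*l - 12) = (l - 5)*(l - 2)*(l - 1)*(l^2 + 5*l + 6) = (l - 5)*(l - 2)*(l - 1)*(l + 2)*(l + 3)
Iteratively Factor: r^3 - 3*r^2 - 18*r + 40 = (r - 5)*(r^2 + 2*r - 8) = (r - 5)*(r - 2)*(r + 4)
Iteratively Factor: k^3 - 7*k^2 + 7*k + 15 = (k - 3)*(k^2 - 4*k - 5) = (k - 3)*(k + 1)*(k - 5)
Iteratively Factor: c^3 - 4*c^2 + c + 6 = (c + 1)*(c^2 - 5*c + 6) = (c - 2)*(c + 1)*(c - 3)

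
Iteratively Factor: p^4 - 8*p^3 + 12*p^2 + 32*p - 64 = (p - 4)*(p^3 - 4*p^2 - 4*p + 16) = (p - 4)*(p - 2)*(p^2 - 2*p - 8) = (p - 4)^2*(p - 2)*(p + 2)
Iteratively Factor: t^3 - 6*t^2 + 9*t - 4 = (t - 1)*(t^2 - 5*t + 4) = (t - 4)*(t - 1)*(t - 1)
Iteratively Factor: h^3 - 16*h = (h + 4)*(h^2 - 4*h) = (h - 4)*(h + 4)*(h)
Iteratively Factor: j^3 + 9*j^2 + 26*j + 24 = (j + 3)*(j^2 + 6*j + 8) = (j + 2)*(j + 3)*(j + 4)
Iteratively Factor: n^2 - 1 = (n + 1)*(n - 1)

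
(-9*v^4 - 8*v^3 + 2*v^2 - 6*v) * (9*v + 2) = -81*v^5 - 90*v^4 + 2*v^3 - 50*v^2 - 12*v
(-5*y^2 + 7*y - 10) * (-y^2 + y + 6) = 5*y^4 - 12*y^3 - 13*y^2 + 32*y - 60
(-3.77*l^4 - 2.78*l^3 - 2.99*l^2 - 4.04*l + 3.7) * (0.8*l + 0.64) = -3.016*l^5 - 4.6368*l^4 - 4.1712*l^3 - 5.1456*l^2 + 0.374400000000001*l + 2.368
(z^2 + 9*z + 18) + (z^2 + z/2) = 2*z^2 + 19*z/2 + 18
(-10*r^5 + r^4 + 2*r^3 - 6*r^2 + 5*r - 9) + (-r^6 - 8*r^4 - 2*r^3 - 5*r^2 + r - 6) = -r^6 - 10*r^5 - 7*r^4 - 11*r^2 + 6*r - 15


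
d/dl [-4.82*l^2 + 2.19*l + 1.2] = 2.19 - 9.64*l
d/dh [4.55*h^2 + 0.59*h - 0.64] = 9.1*h + 0.59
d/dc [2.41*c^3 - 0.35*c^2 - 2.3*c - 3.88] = 7.23*c^2 - 0.7*c - 2.3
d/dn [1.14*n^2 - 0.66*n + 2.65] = 2.28*n - 0.66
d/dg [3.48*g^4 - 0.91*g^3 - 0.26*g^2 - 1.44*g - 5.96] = 13.92*g^3 - 2.73*g^2 - 0.52*g - 1.44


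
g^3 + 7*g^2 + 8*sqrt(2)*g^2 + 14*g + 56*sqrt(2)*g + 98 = (g + 7)*(g + sqrt(2))*(g + 7*sqrt(2))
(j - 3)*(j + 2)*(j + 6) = j^3 + 5*j^2 - 12*j - 36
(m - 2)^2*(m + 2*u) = m^3 + 2*m^2*u - 4*m^2 - 8*m*u + 4*m + 8*u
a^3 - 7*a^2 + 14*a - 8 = (a - 4)*(a - 2)*(a - 1)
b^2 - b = b*(b - 1)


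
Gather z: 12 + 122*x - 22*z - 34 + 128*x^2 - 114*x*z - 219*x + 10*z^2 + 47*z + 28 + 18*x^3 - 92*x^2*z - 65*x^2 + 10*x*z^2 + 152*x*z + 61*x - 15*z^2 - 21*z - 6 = 18*x^3 + 63*x^2 - 36*x + z^2*(10*x - 5) + z*(-92*x^2 + 38*x + 4)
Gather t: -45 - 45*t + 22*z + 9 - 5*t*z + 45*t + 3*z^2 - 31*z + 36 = -5*t*z + 3*z^2 - 9*z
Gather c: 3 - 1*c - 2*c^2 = -2*c^2 - c + 3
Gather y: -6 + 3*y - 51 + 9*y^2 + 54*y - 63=9*y^2 + 57*y - 120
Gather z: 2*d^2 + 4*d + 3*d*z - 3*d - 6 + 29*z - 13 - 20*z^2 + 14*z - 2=2*d^2 + d - 20*z^2 + z*(3*d + 43) - 21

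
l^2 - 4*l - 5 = (l - 5)*(l + 1)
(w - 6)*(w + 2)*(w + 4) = w^3 - 28*w - 48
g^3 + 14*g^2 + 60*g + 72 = (g + 2)*(g + 6)^2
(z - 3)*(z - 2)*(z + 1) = z^3 - 4*z^2 + z + 6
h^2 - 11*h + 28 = (h - 7)*(h - 4)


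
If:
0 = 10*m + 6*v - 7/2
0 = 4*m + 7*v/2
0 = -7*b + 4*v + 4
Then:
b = -12/77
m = 49/44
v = -14/11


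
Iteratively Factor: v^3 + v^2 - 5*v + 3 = (v - 1)*(v^2 + 2*v - 3) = (v - 1)^2*(v + 3)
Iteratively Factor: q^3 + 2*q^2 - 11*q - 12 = (q + 4)*(q^2 - 2*q - 3) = (q - 3)*(q + 4)*(q + 1)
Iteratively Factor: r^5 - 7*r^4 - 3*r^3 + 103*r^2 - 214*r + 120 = (r - 3)*(r^4 - 4*r^3 - 15*r^2 + 58*r - 40) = (r - 3)*(r - 1)*(r^3 - 3*r^2 - 18*r + 40) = (r - 3)*(r - 1)*(r + 4)*(r^2 - 7*r + 10) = (r - 5)*(r - 3)*(r - 1)*(r + 4)*(r - 2)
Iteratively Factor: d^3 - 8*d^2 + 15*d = (d)*(d^2 - 8*d + 15) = d*(d - 3)*(d - 5)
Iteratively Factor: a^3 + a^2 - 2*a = (a)*(a^2 + a - 2) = a*(a + 2)*(a - 1)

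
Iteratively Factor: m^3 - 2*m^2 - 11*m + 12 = (m - 1)*(m^2 - m - 12) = (m - 4)*(m - 1)*(m + 3)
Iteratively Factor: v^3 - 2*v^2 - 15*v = (v)*(v^2 - 2*v - 15) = v*(v - 5)*(v + 3)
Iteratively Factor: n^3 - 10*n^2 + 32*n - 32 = (n - 2)*(n^2 - 8*n + 16) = (n - 4)*(n - 2)*(n - 4)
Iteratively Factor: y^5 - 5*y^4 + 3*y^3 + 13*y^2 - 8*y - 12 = (y - 3)*(y^4 - 2*y^3 - 3*y^2 + 4*y + 4) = (y - 3)*(y + 1)*(y^3 - 3*y^2 + 4) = (y - 3)*(y - 2)*(y + 1)*(y^2 - y - 2) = (y - 3)*(y - 2)^2*(y + 1)*(y + 1)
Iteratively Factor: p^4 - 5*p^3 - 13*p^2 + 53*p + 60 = (p + 3)*(p^3 - 8*p^2 + 11*p + 20) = (p - 5)*(p + 3)*(p^2 - 3*p - 4) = (p - 5)*(p + 1)*(p + 3)*(p - 4)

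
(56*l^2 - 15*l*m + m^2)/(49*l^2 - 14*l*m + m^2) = (8*l - m)/(7*l - m)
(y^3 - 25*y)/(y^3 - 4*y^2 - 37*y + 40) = y*(y - 5)/(y^2 - 9*y + 8)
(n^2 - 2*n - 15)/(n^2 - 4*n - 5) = (n + 3)/(n + 1)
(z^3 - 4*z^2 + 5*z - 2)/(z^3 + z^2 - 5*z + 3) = (z - 2)/(z + 3)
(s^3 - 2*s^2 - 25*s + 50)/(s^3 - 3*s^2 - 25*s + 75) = (s - 2)/(s - 3)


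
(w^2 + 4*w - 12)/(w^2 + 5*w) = (w^2 + 4*w - 12)/(w*(w + 5))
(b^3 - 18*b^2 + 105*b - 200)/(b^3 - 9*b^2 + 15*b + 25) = (b - 8)/(b + 1)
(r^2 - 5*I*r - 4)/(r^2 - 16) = (r^2 - 5*I*r - 4)/(r^2 - 16)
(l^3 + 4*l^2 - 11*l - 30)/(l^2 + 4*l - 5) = (l^2 - l - 6)/(l - 1)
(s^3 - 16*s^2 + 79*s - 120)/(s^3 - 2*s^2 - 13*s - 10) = (s^2 - 11*s + 24)/(s^2 + 3*s + 2)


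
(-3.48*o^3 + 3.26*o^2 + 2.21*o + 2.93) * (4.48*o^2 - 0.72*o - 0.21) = -15.5904*o^5 + 17.1104*o^4 + 8.2844*o^3 + 10.8506*o^2 - 2.5737*o - 0.6153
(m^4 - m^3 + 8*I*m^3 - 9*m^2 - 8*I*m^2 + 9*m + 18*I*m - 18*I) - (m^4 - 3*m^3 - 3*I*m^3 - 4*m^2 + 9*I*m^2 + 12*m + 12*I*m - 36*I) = 2*m^3 + 11*I*m^3 - 5*m^2 - 17*I*m^2 - 3*m + 6*I*m + 18*I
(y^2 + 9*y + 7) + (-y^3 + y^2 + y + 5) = -y^3 + 2*y^2 + 10*y + 12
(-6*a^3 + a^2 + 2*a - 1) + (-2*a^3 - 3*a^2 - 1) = -8*a^3 - 2*a^2 + 2*a - 2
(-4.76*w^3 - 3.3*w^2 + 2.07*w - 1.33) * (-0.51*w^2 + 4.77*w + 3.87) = 2.4276*w^5 - 21.0222*w^4 - 35.2179*w^3 - 2.2188*w^2 + 1.6668*w - 5.1471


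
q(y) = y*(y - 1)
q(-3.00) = 12.00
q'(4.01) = 7.02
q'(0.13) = -0.74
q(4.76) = 17.90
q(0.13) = -0.11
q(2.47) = 3.63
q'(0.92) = 0.84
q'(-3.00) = -7.00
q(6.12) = 31.33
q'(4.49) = 7.98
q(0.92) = -0.07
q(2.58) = 4.08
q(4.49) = 15.67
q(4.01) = 12.07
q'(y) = 2*y - 1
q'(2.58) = 4.16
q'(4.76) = 8.52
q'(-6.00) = -13.00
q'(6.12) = 11.24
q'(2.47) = 3.94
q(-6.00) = 42.00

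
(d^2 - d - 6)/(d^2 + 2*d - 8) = (d^2 - d - 6)/(d^2 + 2*d - 8)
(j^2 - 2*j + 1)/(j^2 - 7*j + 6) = (j - 1)/(j - 6)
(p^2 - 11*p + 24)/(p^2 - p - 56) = (p - 3)/(p + 7)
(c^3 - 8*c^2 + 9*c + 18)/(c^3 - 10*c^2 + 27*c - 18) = (c + 1)/(c - 1)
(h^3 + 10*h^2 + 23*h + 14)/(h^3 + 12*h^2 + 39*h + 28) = (h + 2)/(h + 4)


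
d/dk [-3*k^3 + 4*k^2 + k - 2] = -9*k^2 + 8*k + 1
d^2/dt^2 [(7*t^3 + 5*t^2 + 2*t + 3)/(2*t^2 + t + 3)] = 2*(-37*t^3 + 9*t^2 + 171*t + 24)/(8*t^6 + 12*t^5 + 42*t^4 + 37*t^3 + 63*t^2 + 27*t + 27)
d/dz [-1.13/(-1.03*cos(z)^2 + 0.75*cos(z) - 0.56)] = (2.3278*cos(z) - 0.8475)*sin(z)/(1.03*cos(z)^2 - 0.75*cos(z) + 0.56)^2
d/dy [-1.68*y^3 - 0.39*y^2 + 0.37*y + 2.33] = -5.04*y^2 - 0.78*y + 0.37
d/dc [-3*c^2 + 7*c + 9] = 7 - 6*c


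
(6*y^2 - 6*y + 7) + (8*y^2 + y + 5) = 14*y^2 - 5*y + 12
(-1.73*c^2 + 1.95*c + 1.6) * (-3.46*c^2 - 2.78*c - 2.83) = 5.9858*c^4 - 1.9376*c^3 - 6.0611*c^2 - 9.9665*c - 4.528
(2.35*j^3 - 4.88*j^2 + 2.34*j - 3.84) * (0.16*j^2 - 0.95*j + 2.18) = 0.376*j^5 - 3.0133*j^4 + 10.1334*j^3 - 13.4758*j^2 + 8.7492*j - 8.3712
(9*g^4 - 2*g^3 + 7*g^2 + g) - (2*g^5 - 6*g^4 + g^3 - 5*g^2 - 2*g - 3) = -2*g^5 + 15*g^4 - 3*g^3 + 12*g^2 + 3*g + 3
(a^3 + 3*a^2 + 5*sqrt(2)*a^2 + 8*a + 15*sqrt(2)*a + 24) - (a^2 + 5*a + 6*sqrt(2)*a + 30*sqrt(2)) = a^3 + 2*a^2 + 5*sqrt(2)*a^2 + 3*a + 9*sqrt(2)*a - 30*sqrt(2) + 24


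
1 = 1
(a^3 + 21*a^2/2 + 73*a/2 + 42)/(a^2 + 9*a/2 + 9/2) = (2*a^2 + 15*a + 28)/(2*a + 3)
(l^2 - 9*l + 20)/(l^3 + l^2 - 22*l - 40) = (l - 4)/(l^2 + 6*l + 8)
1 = 1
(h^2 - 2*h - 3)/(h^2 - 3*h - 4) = (h - 3)/(h - 4)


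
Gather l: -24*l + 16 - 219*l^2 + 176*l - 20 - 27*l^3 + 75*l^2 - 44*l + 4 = -27*l^3 - 144*l^2 + 108*l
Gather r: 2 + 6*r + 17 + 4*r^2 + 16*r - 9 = 4*r^2 + 22*r + 10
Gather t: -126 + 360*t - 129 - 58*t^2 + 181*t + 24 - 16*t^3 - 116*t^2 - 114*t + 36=-16*t^3 - 174*t^2 + 427*t - 195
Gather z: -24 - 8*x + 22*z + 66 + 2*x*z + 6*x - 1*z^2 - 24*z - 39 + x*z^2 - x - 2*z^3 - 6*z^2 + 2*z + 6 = 2*x*z - 3*x - 2*z^3 + z^2*(x - 7) + 9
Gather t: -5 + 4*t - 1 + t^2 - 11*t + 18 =t^2 - 7*t + 12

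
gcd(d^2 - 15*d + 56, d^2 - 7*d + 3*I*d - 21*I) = d - 7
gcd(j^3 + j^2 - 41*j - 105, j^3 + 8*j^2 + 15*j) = j^2 + 8*j + 15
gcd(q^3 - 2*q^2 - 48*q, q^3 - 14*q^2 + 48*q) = q^2 - 8*q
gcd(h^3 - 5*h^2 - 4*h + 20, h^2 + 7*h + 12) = 1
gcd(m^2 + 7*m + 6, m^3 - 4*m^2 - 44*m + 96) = m + 6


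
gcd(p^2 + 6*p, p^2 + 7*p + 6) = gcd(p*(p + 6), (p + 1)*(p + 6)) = p + 6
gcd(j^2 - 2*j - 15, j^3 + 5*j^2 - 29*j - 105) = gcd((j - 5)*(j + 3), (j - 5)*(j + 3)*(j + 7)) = j^2 - 2*j - 15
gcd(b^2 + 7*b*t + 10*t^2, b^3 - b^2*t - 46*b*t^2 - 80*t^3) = b^2 + 7*b*t + 10*t^2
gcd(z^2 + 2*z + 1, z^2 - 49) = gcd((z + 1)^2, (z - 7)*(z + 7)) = 1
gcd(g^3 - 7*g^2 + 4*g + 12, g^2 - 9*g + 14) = g - 2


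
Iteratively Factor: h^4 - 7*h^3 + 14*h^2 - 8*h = (h - 4)*(h^3 - 3*h^2 + 2*h) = (h - 4)*(h - 2)*(h^2 - h) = h*(h - 4)*(h - 2)*(h - 1)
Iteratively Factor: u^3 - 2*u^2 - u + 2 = (u - 2)*(u^2 - 1) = (u - 2)*(u + 1)*(u - 1)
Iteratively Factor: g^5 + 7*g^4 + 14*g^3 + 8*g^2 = (g + 4)*(g^4 + 3*g^3 + 2*g^2) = (g + 1)*(g + 4)*(g^3 + 2*g^2) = g*(g + 1)*(g + 4)*(g^2 + 2*g) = g^2*(g + 1)*(g + 4)*(g + 2)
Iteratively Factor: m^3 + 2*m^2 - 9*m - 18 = (m + 3)*(m^2 - m - 6) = (m + 2)*(m + 3)*(m - 3)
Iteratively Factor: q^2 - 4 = (q + 2)*(q - 2)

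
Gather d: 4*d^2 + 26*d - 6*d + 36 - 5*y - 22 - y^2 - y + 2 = 4*d^2 + 20*d - y^2 - 6*y + 16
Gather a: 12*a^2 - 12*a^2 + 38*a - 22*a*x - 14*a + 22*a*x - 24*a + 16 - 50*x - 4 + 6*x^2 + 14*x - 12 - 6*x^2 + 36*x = 0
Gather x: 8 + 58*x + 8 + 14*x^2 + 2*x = 14*x^2 + 60*x + 16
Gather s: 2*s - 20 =2*s - 20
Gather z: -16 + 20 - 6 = -2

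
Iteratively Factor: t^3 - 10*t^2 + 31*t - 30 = (t - 5)*(t^2 - 5*t + 6) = (t - 5)*(t - 2)*(t - 3)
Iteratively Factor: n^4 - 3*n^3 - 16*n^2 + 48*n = (n + 4)*(n^3 - 7*n^2 + 12*n) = n*(n + 4)*(n^2 - 7*n + 12) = n*(n - 3)*(n + 4)*(n - 4)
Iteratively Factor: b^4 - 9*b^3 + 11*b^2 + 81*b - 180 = (b - 3)*(b^3 - 6*b^2 - 7*b + 60) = (b - 4)*(b - 3)*(b^2 - 2*b - 15) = (b - 5)*(b - 4)*(b - 3)*(b + 3)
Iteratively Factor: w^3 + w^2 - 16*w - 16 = (w + 1)*(w^2 - 16) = (w - 4)*(w + 1)*(w + 4)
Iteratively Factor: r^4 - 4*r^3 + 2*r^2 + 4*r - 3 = (r + 1)*(r^3 - 5*r^2 + 7*r - 3) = (r - 3)*(r + 1)*(r^2 - 2*r + 1) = (r - 3)*(r - 1)*(r + 1)*(r - 1)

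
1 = 1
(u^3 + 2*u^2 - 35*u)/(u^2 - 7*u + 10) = u*(u + 7)/(u - 2)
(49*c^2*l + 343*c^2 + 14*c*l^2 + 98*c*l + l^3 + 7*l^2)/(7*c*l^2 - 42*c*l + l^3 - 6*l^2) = (7*c*l + 49*c + l^2 + 7*l)/(l*(l - 6))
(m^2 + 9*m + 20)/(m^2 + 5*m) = (m + 4)/m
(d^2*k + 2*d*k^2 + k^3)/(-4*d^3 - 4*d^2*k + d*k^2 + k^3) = k*(-d - k)/(4*d^2 - k^2)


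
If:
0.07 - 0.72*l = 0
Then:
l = 0.10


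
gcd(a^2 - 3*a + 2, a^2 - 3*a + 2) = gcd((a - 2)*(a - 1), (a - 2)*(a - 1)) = a^2 - 3*a + 2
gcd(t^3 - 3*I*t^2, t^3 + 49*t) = t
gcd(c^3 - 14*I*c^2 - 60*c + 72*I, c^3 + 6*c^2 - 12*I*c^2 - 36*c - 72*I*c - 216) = c^2 - 12*I*c - 36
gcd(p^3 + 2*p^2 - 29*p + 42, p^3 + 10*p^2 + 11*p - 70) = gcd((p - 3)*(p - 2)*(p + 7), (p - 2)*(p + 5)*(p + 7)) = p^2 + 5*p - 14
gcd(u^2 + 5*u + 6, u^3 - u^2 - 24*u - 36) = u^2 + 5*u + 6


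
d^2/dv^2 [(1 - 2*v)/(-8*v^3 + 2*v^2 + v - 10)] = 2*((2*v - 1)*(-24*v^2 + 4*v + 1)^2 + 2*(-24*v^2 + 4*v - (2*v - 1)*(12*v - 1) + 1)*(8*v^3 - 2*v^2 - v + 10))/(8*v^3 - 2*v^2 - v + 10)^3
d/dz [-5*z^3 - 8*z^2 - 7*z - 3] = -15*z^2 - 16*z - 7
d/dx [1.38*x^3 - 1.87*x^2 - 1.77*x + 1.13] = 4.14*x^2 - 3.74*x - 1.77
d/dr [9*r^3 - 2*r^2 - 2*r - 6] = 27*r^2 - 4*r - 2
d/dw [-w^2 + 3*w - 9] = 3 - 2*w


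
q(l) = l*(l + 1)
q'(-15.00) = -29.00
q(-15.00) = 210.00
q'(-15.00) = -29.00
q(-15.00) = 210.00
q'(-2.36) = -3.72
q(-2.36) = 3.21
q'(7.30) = 15.60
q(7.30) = 60.59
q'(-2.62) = -4.24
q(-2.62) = 4.24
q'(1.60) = 4.20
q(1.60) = 4.16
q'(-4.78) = -8.56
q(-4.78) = 18.07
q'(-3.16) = -5.32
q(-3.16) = 6.83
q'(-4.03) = -7.06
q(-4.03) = 12.21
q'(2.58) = 6.16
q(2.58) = 9.24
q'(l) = 2*l + 1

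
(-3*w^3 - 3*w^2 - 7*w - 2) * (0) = 0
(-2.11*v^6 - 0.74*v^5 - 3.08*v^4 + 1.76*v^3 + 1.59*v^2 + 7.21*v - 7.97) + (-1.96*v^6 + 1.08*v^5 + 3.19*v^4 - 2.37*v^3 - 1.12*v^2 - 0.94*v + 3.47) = -4.07*v^6 + 0.34*v^5 + 0.11*v^4 - 0.61*v^3 + 0.47*v^2 + 6.27*v - 4.5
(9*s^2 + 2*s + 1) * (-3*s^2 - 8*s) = -27*s^4 - 78*s^3 - 19*s^2 - 8*s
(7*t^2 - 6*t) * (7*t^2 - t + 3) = 49*t^4 - 49*t^3 + 27*t^2 - 18*t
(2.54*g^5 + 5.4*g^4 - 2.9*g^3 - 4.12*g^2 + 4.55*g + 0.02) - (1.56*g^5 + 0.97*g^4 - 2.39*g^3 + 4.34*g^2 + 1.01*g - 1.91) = 0.98*g^5 + 4.43*g^4 - 0.51*g^3 - 8.46*g^2 + 3.54*g + 1.93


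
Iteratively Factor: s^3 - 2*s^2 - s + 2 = (s - 1)*(s^2 - s - 2) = (s - 1)*(s + 1)*(s - 2)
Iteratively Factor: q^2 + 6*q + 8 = (q + 4)*(q + 2)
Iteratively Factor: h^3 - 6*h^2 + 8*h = (h - 4)*(h^2 - 2*h) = h*(h - 4)*(h - 2)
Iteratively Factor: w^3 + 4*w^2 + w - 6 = (w + 3)*(w^2 + w - 2) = (w - 1)*(w + 3)*(w + 2)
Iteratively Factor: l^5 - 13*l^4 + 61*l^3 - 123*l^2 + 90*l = (l - 3)*(l^4 - 10*l^3 + 31*l^2 - 30*l) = (l - 3)^2*(l^3 - 7*l^2 + 10*l) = (l - 5)*(l - 3)^2*(l^2 - 2*l) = (l - 5)*(l - 3)^2*(l - 2)*(l)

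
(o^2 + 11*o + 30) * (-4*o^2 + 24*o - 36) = -4*o^4 - 20*o^3 + 108*o^2 + 324*o - 1080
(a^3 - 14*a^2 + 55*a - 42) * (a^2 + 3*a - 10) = a^5 - 11*a^4 + 3*a^3 + 263*a^2 - 676*a + 420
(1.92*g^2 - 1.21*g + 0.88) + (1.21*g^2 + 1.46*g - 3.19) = 3.13*g^2 + 0.25*g - 2.31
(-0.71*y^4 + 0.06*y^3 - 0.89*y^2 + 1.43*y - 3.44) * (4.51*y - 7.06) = -3.2021*y^5 + 5.2832*y^4 - 4.4375*y^3 + 12.7327*y^2 - 25.6102*y + 24.2864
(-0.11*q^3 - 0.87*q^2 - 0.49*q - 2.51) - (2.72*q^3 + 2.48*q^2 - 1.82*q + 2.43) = -2.83*q^3 - 3.35*q^2 + 1.33*q - 4.94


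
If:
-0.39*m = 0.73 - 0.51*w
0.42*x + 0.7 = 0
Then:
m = 1.30769230769231*w - 1.87179487179487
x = -1.67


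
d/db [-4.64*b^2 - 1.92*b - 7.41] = -9.28*b - 1.92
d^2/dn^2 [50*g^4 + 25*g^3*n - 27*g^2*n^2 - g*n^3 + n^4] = -54*g^2 - 6*g*n + 12*n^2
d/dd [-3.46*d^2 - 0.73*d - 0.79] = -6.92*d - 0.73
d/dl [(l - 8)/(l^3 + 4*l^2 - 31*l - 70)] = (l^3 + 4*l^2 - 31*l - (l - 8)*(3*l^2 + 8*l - 31) - 70)/(l^3 + 4*l^2 - 31*l - 70)^2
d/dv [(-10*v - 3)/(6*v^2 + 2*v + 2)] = (30*v^2 + 18*v - 7)/(2*(9*v^4 + 6*v^3 + 7*v^2 + 2*v + 1))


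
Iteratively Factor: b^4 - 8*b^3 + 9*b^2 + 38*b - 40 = (b - 5)*(b^3 - 3*b^2 - 6*b + 8) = (b - 5)*(b - 1)*(b^2 - 2*b - 8) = (b - 5)*(b - 1)*(b + 2)*(b - 4)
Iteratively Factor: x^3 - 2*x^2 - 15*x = (x + 3)*(x^2 - 5*x) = x*(x + 3)*(x - 5)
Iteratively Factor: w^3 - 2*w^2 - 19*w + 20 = (w - 1)*(w^2 - w - 20) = (w - 1)*(w + 4)*(w - 5)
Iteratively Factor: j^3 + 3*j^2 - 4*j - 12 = (j - 2)*(j^2 + 5*j + 6) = (j - 2)*(j + 2)*(j + 3)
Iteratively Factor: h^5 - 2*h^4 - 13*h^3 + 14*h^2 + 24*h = (h + 3)*(h^4 - 5*h^3 + 2*h^2 + 8*h) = (h - 2)*(h + 3)*(h^3 - 3*h^2 - 4*h) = (h - 2)*(h + 1)*(h + 3)*(h^2 - 4*h) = (h - 4)*(h - 2)*(h + 1)*(h + 3)*(h)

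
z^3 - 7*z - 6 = (z - 3)*(z + 1)*(z + 2)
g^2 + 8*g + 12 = (g + 2)*(g + 6)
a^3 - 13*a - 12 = (a - 4)*(a + 1)*(a + 3)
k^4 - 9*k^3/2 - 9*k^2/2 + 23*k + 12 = (k - 4)*(k - 3)*(k + 1/2)*(k + 2)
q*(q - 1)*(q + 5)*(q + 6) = q^4 + 10*q^3 + 19*q^2 - 30*q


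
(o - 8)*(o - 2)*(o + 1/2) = o^3 - 19*o^2/2 + 11*o + 8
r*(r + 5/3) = r^2 + 5*r/3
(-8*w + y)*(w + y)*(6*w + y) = -48*w^3 - 50*w^2*y - w*y^2 + y^3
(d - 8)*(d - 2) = d^2 - 10*d + 16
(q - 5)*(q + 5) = q^2 - 25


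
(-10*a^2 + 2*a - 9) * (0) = 0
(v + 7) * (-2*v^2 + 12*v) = -2*v^3 - 2*v^2 + 84*v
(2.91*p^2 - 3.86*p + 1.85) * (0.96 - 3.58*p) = -10.4178*p^3 + 16.6124*p^2 - 10.3286*p + 1.776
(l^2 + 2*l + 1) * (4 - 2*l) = -2*l^3 + 6*l + 4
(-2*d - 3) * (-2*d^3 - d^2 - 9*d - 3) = 4*d^4 + 8*d^3 + 21*d^2 + 33*d + 9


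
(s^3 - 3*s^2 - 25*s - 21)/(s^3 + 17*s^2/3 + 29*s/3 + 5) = 3*(s - 7)/(3*s + 5)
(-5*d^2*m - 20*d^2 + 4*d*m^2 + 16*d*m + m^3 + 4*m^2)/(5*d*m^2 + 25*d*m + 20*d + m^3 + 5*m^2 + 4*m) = (-d + m)/(m + 1)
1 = 1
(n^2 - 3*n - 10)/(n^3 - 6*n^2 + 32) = (n - 5)/(n^2 - 8*n + 16)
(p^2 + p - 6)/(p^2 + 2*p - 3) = (p - 2)/(p - 1)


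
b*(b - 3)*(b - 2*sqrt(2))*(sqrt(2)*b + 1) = sqrt(2)*b^4 - 3*sqrt(2)*b^3 - 3*b^3 - 2*sqrt(2)*b^2 + 9*b^2 + 6*sqrt(2)*b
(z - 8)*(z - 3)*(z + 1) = z^3 - 10*z^2 + 13*z + 24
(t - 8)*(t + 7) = t^2 - t - 56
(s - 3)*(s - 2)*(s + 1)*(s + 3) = s^4 - s^3 - 11*s^2 + 9*s + 18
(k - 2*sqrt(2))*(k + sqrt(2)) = k^2 - sqrt(2)*k - 4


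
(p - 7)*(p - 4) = p^2 - 11*p + 28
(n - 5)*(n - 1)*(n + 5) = n^3 - n^2 - 25*n + 25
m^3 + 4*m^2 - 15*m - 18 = (m - 3)*(m + 1)*(m + 6)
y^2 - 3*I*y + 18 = (y - 6*I)*(y + 3*I)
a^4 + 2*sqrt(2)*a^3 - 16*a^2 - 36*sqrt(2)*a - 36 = (a - 3*sqrt(2))*(a + sqrt(2))^2*(a + 3*sqrt(2))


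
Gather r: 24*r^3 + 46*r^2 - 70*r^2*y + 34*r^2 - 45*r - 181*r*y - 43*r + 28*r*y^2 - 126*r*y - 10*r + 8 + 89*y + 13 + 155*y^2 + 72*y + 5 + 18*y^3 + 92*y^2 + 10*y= 24*r^3 + r^2*(80 - 70*y) + r*(28*y^2 - 307*y - 98) + 18*y^3 + 247*y^2 + 171*y + 26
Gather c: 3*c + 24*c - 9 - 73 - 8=27*c - 90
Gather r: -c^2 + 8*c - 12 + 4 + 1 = -c^2 + 8*c - 7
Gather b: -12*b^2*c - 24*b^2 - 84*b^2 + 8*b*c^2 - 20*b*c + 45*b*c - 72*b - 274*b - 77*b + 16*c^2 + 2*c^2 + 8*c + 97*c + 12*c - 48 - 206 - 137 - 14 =b^2*(-12*c - 108) + b*(8*c^2 + 25*c - 423) + 18*c^2 + 117*c - 405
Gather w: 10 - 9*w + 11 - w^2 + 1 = -w^2 - 9*w + 22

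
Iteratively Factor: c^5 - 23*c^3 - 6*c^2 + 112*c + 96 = (c + 2)*(c^4 - 2*c^3 - 19*c^2 + 32*c + 48) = (c - 3)*(c + 2)*(c^3 + c^2 - 16*c - 16) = (c - 4)*(c - 3)*(c + 2)*(c^2 + 5*c + 4) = (c - 4)*(c - 3)*(c + 2)*(c + 4)*(c + 1)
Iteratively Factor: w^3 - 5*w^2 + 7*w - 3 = (w - 3)*(w^2 - 2*w + 1) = (w - 3)*(w - 1)*(w - 1)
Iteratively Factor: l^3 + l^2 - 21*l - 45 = (l - 5)*(l^2 + 6*l + 9) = (l - 5)*(l + 3)*(l + 3)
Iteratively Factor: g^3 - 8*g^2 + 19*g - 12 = (g - 4)*(g^2 - 4*g + 3) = (g - 4)*(g - 3)*(g - 1)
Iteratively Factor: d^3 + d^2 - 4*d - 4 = (d - 2)*(d^2 + 3*d + 2) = (d - 2)*(d + 1)*(d + 2)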